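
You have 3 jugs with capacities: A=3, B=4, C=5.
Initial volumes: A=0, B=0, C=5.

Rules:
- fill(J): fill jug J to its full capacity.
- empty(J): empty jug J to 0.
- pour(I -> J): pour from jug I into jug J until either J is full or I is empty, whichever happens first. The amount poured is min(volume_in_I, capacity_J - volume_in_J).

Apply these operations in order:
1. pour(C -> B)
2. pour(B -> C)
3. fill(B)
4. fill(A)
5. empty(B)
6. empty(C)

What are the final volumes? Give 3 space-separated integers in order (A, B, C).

Step 1: pour(C -> B) -> (A=0 B=4 C=1)
Step 2: pour(B -> C) -> (A=0 B=0 C=5)
Step 3: fill(B) -> (A=0 B=4 C=5)
Step 4: fill(A) -> (A=3 B=4 C=5)
Step 5: empty(B) -> (A=3 B=0 C=5)
Step 6: empty(C) -> (A=3 B=0 C=0)

Answer: 3 0 0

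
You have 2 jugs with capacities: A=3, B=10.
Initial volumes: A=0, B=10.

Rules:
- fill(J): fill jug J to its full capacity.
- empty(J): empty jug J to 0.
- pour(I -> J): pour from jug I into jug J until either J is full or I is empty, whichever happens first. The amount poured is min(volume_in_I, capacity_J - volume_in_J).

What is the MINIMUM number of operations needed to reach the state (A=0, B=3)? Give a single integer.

BFS from (A=0, B=10). One shortest path:
  1. fill(A) -> (A=3 B=10)
  2. empty(B) -> (A=3 B=0)
  3. pour(A -> B) -> (A=0 B=3)
Reached target in 3 moves.

Answer: 3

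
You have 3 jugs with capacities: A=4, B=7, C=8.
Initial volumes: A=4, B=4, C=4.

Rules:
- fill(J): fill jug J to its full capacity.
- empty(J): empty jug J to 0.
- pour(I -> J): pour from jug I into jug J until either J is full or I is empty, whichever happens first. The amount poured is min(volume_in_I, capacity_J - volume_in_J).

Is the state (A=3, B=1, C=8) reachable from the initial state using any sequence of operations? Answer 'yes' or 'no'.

BFS from (A=4, B=4, C=4):
  1. empty(C) -> (A=4 B=4 C=0)
  2. pour(A -> B) -> (A=1 B=7 C=0)
  3. pour(B -> C) -> (A=1 B=0 C=7)
  4. pour(A -> B) -> (A=0 B=1 C=7)
  5. fill(A) -> (A=4 B=1 C=7)
  6. pour(A -> C) -> (A=3 B=1 C=8)
Target reached → yes.

Answer: yes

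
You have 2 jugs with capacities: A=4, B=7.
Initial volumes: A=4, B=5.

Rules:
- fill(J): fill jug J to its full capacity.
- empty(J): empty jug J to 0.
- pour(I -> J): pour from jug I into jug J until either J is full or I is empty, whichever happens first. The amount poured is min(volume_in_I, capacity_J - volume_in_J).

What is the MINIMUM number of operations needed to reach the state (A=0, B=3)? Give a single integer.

BFS from (A=4, B=5). One shortest path:
  1. empty(A) -> (A=0 B=5)
  2. fill(B) -> (A=0 B=7)
  3. pour(B -> A) -> (A=4 B=3)
  4. empty(A) -> (A=0 B=3)
Reached target in 4 moves.

Answer: 4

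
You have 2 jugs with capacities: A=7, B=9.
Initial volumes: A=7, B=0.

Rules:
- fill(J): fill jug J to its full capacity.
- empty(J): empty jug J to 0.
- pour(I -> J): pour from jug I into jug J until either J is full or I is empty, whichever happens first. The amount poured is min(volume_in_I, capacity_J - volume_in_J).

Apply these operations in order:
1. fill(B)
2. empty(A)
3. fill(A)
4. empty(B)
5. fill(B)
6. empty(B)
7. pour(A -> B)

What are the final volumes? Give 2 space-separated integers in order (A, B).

Answer: 0 7

Derivation:
Step 1: fill(B) -> (A=7 B=9)
Step 2: empty(A) -> (A=0 B=9)
Step 3: fill(A) -> (A=7 B=9)
Step 4: empty(B) -> (A=7 B=0)
Step 5: fill(B) -> (A=7 B=9)
Step 6: empty(B) -> (A=7 B=0)
Step 7: pour(A -> B) -> (A=0 B=7)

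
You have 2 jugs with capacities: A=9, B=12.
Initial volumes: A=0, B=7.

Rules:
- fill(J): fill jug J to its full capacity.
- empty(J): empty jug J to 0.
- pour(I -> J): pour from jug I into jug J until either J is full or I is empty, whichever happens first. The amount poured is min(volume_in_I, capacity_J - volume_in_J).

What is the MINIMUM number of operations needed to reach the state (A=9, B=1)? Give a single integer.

Answer: 5

Derivation:
BFS from (A=0, B=7). One shortest path:
  1. pour(B -> A) -> (A=7 B=0)
  2. fill(B) -> (A=7 B=12)
  3. pour(B -> A) -> (A=9 B=10)
  4. empty(A) -> (A=0 B=10)
  5. pour(B -> A) -> (A=9 B=1)
Reached target in 5 moves.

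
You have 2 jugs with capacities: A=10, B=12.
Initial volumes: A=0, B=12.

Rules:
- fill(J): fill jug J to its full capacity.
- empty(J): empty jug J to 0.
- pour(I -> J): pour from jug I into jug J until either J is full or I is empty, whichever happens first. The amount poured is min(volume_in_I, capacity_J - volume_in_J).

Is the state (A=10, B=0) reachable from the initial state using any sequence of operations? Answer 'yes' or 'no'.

BFS from (A=0, B=12):
  1. fill(A) -> (A=10 B=12)
  2. empty(B) -> (A=10 B=0)
Target reached → yes.

Answer: yes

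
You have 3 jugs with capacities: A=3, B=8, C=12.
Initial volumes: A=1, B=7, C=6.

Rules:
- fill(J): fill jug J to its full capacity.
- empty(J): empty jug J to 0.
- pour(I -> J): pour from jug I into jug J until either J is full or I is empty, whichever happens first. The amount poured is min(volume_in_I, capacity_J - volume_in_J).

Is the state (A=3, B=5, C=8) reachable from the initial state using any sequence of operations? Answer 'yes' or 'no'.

Answer: yes

Derivation:
BFS from (A=1, B=7, C=6):
  1. fill(A) -> (A=3 B=7 C=6)
  2. pour(A -> B) -> (A=2 B=8 C=6)
  3. pour(A -> C) -> (A=0 B=8 C=8)
  4. pour(B -> A) -> (A=3 B=5 C=8)
Target reached → yes.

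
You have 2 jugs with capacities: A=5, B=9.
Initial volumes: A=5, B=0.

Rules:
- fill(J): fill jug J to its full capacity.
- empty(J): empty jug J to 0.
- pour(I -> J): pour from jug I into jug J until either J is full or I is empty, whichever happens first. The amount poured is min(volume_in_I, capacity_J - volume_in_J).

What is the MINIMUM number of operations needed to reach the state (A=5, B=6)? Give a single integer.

Answer: 8

Derivation:
BFS from (A=5, B=0). One shortest path:
  1. pour(A -> B) -> (A=0 B=5)
  2. fill(A) -> (A=5 B=5)
  3. pour(A -> B) -> (A=1 B=9)
  4. empty(B) -> (A=1 B=0)
  5. pour(A -> B) -> (A=0 B=1)
  6. fill(A) -> (A=5 B=1)
  7. pour(A -> B) -> (A=0 B=6)
  8. fill(A) -> (A=5 B=6)
Reached target in 8 moves.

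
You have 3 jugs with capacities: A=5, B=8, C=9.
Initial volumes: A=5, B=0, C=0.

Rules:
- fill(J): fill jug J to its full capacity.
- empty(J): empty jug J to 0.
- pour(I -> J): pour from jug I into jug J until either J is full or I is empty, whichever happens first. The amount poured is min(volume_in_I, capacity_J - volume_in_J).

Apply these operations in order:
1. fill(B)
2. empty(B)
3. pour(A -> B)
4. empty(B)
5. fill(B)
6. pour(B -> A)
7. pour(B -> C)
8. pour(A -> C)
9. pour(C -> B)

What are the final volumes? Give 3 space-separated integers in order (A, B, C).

Step 1: fill(B) -> (A=5 B=8 C=0)
Step 2: empty(B) -> (A=5 B=0 C=0)
Step 3: pour(A -> B) -> (A=0 B=5 C=0)
Step 4: empty(B) -> (A=0 B=0 C=0)
Step 5: fill(B) -> (A=0 B=8 C=0)
Step 6: pour(B -> A) -> (A=5 B=3 C=0)
Step 7: pour(B -> C) -> (A=5 B=0 C=3)
Step 8: pour(A -> C) -> (A=0 B=0 C=8)
Step 9: pour(C -> B) -> (A=0 B=8 C=0)

Answer: 0 8 0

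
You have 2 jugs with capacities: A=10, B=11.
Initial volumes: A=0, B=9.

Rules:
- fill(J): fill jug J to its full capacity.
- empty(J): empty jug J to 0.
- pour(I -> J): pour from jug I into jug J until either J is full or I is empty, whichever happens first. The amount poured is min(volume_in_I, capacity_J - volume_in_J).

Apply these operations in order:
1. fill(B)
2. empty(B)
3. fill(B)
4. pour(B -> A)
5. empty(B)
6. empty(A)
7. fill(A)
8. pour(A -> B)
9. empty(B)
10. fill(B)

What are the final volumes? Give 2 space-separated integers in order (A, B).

Step 1: fill(B) -> (A=0 B=11)
Step 2: empty(B) -> (A=0 B=0)
Step 3: fill(B) -> (A=0 B=11)
Step 4: pour(B -> A) -> (A=10 B=1)
Step 5: empty(B) -> (A=10 B=0)
Step 6: empty(A) -> (A=0 B=0)
Step 7: fill(A) -> (A=10 B=0)
Step 8: pour(A -> B) -> (A=0 B=10)
Step 9: empty(B) -> (A=0 B=0)
Step 10: fill(B) -> (A=0 B=11)

Answer: 0 11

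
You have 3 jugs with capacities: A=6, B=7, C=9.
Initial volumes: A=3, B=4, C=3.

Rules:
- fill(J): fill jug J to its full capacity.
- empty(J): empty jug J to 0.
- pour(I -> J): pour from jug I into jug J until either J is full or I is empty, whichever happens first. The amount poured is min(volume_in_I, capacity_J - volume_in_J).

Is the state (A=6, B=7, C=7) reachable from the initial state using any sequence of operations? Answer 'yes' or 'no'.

Answer: yes

Derivation:
BFS from (A=3, B=4, C=3):
  1. fill(A) -> (A=6 B=4 C=3)
  2. pour(B -> C) -> (A=6 B=0 C=7)
  3. fill(B) -> (A=6 B=7 C=7)
Target reached → yes.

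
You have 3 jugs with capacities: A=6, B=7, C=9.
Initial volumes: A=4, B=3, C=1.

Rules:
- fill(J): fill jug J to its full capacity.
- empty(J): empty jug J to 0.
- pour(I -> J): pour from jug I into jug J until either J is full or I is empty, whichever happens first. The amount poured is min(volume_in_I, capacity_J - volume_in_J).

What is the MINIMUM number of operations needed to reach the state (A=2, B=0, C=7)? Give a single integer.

BFS from (A=4, B=3, C=1). One shortest path:
  1. fill(A) -> (A=6 B=3 C=1)
  2. empty(C) -> (A=6 B=3 C=0)
  3. pour(A -> B) -> (A=2 B=7 C=0)
  4. pour(B -> C) -> (A=2 B=0 C=7)
Reached target in 4 moves.

Answer: 4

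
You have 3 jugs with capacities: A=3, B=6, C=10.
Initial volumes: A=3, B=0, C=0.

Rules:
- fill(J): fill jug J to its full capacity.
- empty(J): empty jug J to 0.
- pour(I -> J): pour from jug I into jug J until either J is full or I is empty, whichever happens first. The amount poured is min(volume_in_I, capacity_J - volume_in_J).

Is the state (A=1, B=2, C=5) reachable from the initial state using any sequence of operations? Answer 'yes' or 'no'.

Answer: no

Derivation:
BFS explored all 218 reachable states.
Reachable set includes: (0,0,0), (0,0,1), (0,0,2), (0,0,3), (0,0,4), (0,0,5), (0,0,6), (0,0,7), (0,0,8), (0,0,9), (0,0,10), (0,1,0) ...
Target (A=1, B=2, C=5) not in reachable set → no.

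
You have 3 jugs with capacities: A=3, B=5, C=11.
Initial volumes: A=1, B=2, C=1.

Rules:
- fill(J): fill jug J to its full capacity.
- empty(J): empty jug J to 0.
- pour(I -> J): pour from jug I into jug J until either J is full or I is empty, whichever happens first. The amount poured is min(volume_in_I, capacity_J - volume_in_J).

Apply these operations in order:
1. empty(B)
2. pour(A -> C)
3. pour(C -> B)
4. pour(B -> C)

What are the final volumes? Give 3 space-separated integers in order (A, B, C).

Step 1: empty(B) -> (A=1 B=0 C=1)
Step 2: pour(A -> C) -> (A=0 B=0 C=2)
Step 3: pour(C -> B) -> (A=0 B=2 C=0)
Step 4: pour(B -> C) -> (A=0 B=0 C=2)

Answer: 0 0 2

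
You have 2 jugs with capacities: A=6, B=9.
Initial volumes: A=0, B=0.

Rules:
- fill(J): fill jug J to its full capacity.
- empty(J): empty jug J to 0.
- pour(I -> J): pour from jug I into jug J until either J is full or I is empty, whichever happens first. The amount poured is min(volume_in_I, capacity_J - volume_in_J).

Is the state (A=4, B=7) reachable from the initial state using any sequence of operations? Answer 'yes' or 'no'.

BFS explored all 10 reachable states.
Reachable set includes: (0,0), (0,3), (0,6), (0,9), (3,0), (3,9), (6,0), (6,3), (6,6), (6,9)
Target (A=4, B=7) not in reachable set → no.

Answer: no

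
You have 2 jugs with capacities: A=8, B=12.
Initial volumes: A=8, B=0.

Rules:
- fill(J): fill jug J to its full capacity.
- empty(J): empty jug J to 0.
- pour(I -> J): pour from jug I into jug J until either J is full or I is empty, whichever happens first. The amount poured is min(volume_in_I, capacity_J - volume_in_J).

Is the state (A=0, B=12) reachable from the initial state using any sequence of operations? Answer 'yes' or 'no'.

BFS from (A=8, B=0):
  1. empty(A) -> (A=0 B=0)
  2. fill(B) -> (A=0 B=12)
Target reached → yes.

Answer: yes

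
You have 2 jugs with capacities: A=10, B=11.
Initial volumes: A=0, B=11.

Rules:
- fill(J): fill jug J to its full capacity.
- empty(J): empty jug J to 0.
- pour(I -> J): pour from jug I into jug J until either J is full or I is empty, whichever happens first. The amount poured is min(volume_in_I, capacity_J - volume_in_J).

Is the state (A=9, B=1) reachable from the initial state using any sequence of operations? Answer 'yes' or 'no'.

BFS explored all 42 reachable states.
Reachable set includes: (0,0), (0,1), (0,2), (0,3), (0,4), (0,5), (0,6), (0,7), (0,8), (0,9), (0,10), (0,11) ...
Target (A=9, B=1) not in reachable set → no.

Answer: no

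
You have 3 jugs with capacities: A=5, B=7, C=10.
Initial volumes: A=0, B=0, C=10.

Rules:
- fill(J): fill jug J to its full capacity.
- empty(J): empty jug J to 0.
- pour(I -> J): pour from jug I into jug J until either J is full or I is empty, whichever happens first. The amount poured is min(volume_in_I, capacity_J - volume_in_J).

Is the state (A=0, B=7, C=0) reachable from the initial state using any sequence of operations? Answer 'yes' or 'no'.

BFS from (A=0, B=0, C=10):
  1. fill(B) -> (A=0 B=7 C=10)
  2. empty(C) -> (A=0 B=7 C=0)
Target reached → yes.

Answer: yes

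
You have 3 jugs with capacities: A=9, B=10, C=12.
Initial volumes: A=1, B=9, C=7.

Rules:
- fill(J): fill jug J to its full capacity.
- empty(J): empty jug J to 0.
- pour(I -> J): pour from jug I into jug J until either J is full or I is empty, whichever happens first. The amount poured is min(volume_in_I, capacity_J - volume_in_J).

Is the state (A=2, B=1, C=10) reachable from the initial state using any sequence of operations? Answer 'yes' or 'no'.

BFS explored all 639 reachable states.
Reachable set includes: (0,0,0), (0,0,1), (0,0,2), (0,0,3), (0,0,4), (0,0,5), (0,0,6), (0,0,7), (0,0,8), (0,0,9), (0,0,10), (0,0,11) ...
Target (A=2, B=1, C=10) not in reachable set → no.

Answer: no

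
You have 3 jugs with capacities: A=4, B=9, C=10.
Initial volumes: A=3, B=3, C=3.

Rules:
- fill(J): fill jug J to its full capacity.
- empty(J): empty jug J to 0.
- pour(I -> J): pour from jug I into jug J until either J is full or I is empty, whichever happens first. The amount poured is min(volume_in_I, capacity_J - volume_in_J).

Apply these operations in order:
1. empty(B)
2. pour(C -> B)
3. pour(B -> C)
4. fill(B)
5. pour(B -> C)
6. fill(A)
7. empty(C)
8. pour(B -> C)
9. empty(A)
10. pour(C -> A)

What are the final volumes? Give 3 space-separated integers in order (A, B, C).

Step 1: empty(B) -> (A=3 B=0 C=3)
Step 2: pour(C -> B) -> (A=3 B=3 C=0)
Step 3: pour(B -> C) -> (A=3 B=0 C=3)
Step 4: fill(B) -> (A=3 B=9 C=3)
Step 5: pour(B -> C) -> (A=3 B=2 C=10)
Step 6: fill(A) -> (A=4 B=2 C=10)
Step 7: empty(C) -> (A=4 B=2 C=0)
Step 8: pour(B -> C) -> (A=4 B=0 C=2)
Step 9: empty(A) -> (A=0 B=0 C=2)
Step 10: pour(C -> A) -> (A=2 B=0 C=0)

Answer: 2 0 0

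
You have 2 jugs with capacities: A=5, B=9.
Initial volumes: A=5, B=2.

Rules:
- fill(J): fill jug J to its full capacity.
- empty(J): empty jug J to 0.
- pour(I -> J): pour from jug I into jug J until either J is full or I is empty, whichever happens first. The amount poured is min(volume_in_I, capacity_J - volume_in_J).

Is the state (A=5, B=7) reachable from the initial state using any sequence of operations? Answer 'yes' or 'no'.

BFS from (A=5, B=2):
  1. pour(A -> B) -> (A=0 B=7)
  2. fill(A) -> (A=5 B=7)
Target reached → yes.

Answer: yes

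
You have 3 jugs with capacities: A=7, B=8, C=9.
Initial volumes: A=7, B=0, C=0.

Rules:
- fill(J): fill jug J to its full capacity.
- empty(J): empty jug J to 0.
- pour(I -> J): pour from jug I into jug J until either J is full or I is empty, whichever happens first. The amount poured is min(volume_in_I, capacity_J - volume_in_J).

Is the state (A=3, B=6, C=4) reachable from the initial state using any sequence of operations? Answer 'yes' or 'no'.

BFS explored all 384 reachable states.
Reachable set includes: (0,0,0), (0,0,1), (0,0,2), (0,0,3), (0,0,4), (0,0,5), (0,0,6), (0,0,7), (0,0,8), (0,0,9), (0,1,0), (0,1,1) ...
Target (A=3, B=6, C=4) not in reachable set → no.

Answer: no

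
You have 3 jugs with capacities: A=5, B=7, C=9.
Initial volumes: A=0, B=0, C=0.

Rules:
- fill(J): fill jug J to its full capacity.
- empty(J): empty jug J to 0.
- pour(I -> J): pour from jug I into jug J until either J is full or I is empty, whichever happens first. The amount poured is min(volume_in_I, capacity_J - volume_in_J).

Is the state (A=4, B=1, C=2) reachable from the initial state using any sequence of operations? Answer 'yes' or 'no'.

BFS explored all 288 reachable states.
Reachable set includes: (0,0,0), (0,0,1), (0,0,2), (0,0,3), (0,0,4), (0,0,5), (0,0,6), (0,0,7), (0,0,8), (0,0,9), (0,1,0), (0,1,1) ...
Target (A=4, B=1, C=2) not in reachable set → no.

Answer: no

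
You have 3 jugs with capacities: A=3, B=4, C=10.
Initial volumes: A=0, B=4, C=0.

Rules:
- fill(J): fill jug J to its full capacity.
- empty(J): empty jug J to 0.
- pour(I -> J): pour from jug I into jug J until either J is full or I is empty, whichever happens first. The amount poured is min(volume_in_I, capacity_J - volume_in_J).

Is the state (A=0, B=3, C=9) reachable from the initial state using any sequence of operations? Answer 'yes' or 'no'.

Answer: yes

Derivation:
BFS from (A=0, B=4, C=0):
  1. pour(B -> A) -> (A=3 B=1 C=0)
  2. pour(B -> C) -> (A=3 B=0 C=1)
  3. fill(B) -> (A=3 B=4 C=1)
  4. pour(B -> C) -> (A=3 B=0 C=5)
  5. fill(B) -> (A=3 B=4 C=5)
  6. pour(B -> C) -> (A=3 B=0 C=9)
  7. pour(A -> B) -> (A=0 B=3 C=9)
Target reached → yes.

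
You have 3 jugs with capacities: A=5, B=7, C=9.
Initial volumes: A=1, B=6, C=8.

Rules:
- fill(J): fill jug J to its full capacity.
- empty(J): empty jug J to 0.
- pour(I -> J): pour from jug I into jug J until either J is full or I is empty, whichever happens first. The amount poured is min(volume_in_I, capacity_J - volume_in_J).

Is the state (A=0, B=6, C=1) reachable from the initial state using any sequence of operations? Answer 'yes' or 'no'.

BFS from (A=1, B=6, C=8):
  1. empty(C) -> (A=1 B=6 C=0)
  2. pour(A -> C) -> (A=0 B=6 C=1)
Target reached → yes.

Answer: yes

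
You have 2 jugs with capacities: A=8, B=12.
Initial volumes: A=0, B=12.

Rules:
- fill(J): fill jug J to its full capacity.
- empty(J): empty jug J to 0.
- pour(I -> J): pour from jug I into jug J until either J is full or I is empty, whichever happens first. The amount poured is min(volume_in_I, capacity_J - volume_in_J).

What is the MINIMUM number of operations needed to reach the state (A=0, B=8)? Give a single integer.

Answer: 3

Derivation:
BFS from (A=0, B=12). One shortest path:
  1. fill(A) -> (A=8 B=12)
  2. empty(B) -> (A=8 B=0)
  3. pour(A -> B) -> (A=0 B=8)
Reached target in 3 moves.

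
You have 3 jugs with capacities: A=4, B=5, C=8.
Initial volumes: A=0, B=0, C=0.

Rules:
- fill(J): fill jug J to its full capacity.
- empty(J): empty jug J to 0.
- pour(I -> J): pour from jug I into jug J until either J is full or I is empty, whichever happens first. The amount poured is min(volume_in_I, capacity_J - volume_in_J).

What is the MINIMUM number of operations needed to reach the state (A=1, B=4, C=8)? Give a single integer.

BFS from (A=0, B=0, C=0). One shortest path:
  1. fill(A) -> (A=4 B=0 C=0)
  2. fill(B) -> (A=4 B=5 C=0)
  3. pour(B -> C) -> (A=4 B=0 C=5)
  4. pour(A -> B) -> (A=0 B=4 C=5)
  5. fill(A) -> (A=4 B=4 C=5)
  6. pour(A -> C) -> (A=1 B=4 C=8)
Reached target in 6 moves.

Answer: 6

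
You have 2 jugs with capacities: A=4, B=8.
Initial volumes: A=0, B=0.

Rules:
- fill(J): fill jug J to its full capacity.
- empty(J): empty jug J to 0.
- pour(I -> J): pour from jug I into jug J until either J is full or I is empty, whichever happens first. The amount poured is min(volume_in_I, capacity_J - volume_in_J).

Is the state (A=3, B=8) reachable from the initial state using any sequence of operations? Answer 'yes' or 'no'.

BFS explored all 6 reachable states.
Reachable set includes: (0,0), (0,4), (0,8), (4,0), (4,4), (4,8)
Target (A=3, B=8) not in reachable set → no.

Answer: no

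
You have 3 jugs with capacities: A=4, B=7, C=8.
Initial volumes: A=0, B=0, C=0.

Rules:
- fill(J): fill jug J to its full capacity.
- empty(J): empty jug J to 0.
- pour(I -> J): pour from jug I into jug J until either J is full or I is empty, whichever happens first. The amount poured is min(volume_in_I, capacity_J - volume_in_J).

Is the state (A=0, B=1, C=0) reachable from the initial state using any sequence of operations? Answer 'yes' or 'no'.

BFS from (A=0, B=0, C=0):
  1. fill(C) -> (A=0 B=0 C=8)
  2. pour(C -> B) -> (A=0 B=7 C=1)
  3. empty(B) -> (A=0 B=0 C=1)
  4. pour(C -> B) -> (A=0 B=1 C=0)
Target reached → yes.

Answer: yes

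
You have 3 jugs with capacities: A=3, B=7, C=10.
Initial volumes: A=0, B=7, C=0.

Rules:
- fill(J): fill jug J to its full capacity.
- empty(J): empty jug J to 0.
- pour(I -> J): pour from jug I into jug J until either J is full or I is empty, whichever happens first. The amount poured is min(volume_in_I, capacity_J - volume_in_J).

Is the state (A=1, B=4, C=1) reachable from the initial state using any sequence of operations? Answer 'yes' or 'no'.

Answer: no

Derivation:
BFS explored all 244 reachable states.
Reachable set includes: (0,0,0), (0,0,1), (0,0,2), (0,0,3), (0,0,4), (0,0,5), (0,0,6), (0,0,7), (0,0,8), (0,0,9), (0,0,10), (0,1,0) ...
Target (A=1, B=4, C=1) not in reachable set → no.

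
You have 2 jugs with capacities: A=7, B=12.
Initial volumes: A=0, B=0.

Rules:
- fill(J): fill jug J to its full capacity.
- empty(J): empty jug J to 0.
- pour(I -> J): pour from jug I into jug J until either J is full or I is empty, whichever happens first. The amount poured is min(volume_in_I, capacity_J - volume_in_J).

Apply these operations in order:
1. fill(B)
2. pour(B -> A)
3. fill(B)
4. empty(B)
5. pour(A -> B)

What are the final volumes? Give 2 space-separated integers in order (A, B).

Step 1: fill(B) -> (A=0 B=12)
Step 2: pour(B -> A) -> (A=7 B=5)
Step 3: fill(B) -> (A=7 B=12)
Step 4: empty(B) -> (A=7 B=0)
Step 5: pour(A -> B) -> (A=0 B=7)

Answer: 0 7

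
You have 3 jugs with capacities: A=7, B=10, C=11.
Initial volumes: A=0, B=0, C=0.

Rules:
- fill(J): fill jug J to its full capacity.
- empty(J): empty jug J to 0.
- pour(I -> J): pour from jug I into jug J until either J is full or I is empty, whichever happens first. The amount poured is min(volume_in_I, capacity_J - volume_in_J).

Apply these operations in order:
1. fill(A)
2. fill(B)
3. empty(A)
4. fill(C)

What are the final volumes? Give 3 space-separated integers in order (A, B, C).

Answer: 0 10 11

Derivation:
Step 1: fill(A) -> (A=7 B=0 C=0)
Step 2: fill(B) -> (A=7 B=10 C=0)
Step 3: empty(A) -> (A=0 B=10 C=0)
Step 4: fill(C) -> (A=0 B=10 C=11)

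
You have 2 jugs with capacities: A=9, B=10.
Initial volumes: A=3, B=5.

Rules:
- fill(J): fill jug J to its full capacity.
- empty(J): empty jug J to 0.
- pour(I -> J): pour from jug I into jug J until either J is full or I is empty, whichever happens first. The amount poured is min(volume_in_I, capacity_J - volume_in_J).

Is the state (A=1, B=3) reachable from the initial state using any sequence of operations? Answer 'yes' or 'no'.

BFS explored all 39 reachable states.
Reachable set includes: (0,0), (0,1), (0,2), (0,3), (0,4), (0,5), (0,6), (0,7), (0,8), (0,9), (0,10), (1,0) ...
Target (A=1, B=3) not in reachable set → no.

Answer: no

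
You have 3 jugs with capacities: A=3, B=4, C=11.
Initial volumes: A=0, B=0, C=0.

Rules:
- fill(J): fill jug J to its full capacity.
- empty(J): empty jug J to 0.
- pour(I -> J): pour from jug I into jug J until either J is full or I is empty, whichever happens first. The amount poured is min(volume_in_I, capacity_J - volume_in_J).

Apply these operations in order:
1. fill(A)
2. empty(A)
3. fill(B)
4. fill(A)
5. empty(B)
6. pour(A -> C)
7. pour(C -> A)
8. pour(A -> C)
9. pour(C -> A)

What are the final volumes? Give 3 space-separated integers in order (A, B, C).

Answer: 3 0 0

Derivation:
Step 1: fill(A) -> (A=3 B=0 C=0)
Step 2: empty(A) -> (A=0 B=0 C=0)
Step 3: fill(B) -> (A=0 B=4 C=0)
Step 4: fill(A) -> (A=3 B=4 C=0)
Step 5: empty(B) -> (A=3 B=0 C=0)
Step 6: pour(A -> C) -> (A=0 B=0 C=3)
Step 7: pour(C -> A) -> (A=3 B=0 C=0)
Step 8: pour(A -> C) -> (A=0 B=0 C=3)
Step 9: pour(C -> A) -> (A=3 B=0 C=0)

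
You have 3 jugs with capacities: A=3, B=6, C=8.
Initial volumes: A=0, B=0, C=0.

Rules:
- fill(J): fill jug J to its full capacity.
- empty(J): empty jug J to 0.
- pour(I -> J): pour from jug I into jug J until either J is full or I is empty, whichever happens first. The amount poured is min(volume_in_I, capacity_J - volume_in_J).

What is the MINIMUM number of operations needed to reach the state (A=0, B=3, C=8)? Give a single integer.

BFS from (A=0, B=0, C=0). One shortest path:
  1. fill(A) -> (A=3 B=0 C=0)
  2. fill(C) -> (A=3 B=0 C=8)
  3. pour(A -> B) -> (A=0 B=3 C=8)
Reached target in 3 moves.

Answer: 3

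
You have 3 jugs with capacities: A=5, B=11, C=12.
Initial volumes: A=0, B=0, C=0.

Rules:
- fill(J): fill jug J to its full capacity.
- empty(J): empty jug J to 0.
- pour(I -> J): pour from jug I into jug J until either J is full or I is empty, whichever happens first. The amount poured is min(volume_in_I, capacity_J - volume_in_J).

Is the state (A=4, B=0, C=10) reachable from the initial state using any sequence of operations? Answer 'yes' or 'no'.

BFS from (A=0, B=0, C=0):
  1. fill(A) -> (A=5 B=0 C=0)
  2. fill(B) -> (A=5 B=11 C=0)
  3. pour(A -> C) -> (A=0 B=11 C=5)
  4. fill(A) -> (A=5 B=11 C=5)
  5. pour(B -> C) -> (A=5 B=4 C=12)
  6. empty(C) -> (A=5 B=4 C=0)
  7. pour(A -> C) -> (A=0 B=4 C=5)
  8. fill(A) -> (A=5 B=4 C=5)
  9. pour(A -> C) -> (A=0 B=4 C=10)
  10. pour(B -> A) -> (A=4 B=0 C=10)
Target reached → yes.

Answer: yes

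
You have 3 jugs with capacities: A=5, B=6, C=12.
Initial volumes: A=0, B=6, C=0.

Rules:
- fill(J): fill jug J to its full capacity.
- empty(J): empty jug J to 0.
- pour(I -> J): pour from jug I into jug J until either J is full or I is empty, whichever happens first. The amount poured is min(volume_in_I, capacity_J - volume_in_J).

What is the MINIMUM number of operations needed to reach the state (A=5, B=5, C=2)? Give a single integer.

Answer: 5

Derivation:
BFS from (A=0, B=6, C=0). One shortest path:
  1. empty(B) -> (A=0 B=0 C=0)
  2. fill(C) -> (A=0 B=0 C=12)
  3. pour(C -> A) -> (A=5 B=0 C=7)
  4. pour(A -> B) -> (A=0 B=5 C=7)
  5. pour(C -> A) -> (A=5 B=5 C=2)
Reached target in 5 moves.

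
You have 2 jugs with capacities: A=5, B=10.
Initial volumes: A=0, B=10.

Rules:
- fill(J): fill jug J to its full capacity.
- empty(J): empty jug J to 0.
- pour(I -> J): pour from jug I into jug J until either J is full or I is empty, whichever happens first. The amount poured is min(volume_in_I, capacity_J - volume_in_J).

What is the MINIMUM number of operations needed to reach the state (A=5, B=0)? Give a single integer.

Answer: 2

Derivation:
BFS from (A=0, B=10). One shortest path:
  1. fill(A) -> (A=5 B=10)
  2. empty(B) -> (A=5 B=0)
Reached target in 2 moves.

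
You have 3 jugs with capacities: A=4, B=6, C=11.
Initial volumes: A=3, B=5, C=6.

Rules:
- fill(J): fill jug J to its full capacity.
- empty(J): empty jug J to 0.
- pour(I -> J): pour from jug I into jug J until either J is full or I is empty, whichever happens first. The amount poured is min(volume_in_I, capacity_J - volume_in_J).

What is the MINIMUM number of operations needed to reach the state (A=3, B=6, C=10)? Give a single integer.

Answer: 2

Derivation:
BFS from (A=3, B=5, C=6). One shortest path:
  1. fill(C) -> (A=3 B=5 C=11)
  2. pour(C -> B) -> (A=3 B=6 C=10)
Reached target in 2 moves.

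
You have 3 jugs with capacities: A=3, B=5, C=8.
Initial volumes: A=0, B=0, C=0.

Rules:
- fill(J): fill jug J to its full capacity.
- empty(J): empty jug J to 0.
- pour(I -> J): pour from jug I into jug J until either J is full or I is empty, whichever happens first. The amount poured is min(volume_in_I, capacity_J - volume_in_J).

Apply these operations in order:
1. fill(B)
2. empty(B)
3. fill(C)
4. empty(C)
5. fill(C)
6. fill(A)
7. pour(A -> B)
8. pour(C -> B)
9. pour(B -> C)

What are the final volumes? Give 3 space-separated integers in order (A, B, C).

Step 1: fill(B) -> (A=0 B=5 C=0)
Step 2: empty(B) -> (A=0 B=0 C=0)
Step 3: fill(C) -> (A=0 B=0 C=8)
Step 4: empty(C) -> (A=0 B=0 C=0)
Step 5: fill(C) -> (A=0 B=0 C=8)
Step 6: fill(A) -> (A=3 B=0 C=8)
Step 7: pour(A -> B) -> (A=0 B=3 C=8)
Step 8: pour(C -> B) -> (A=0 B=5 C=6)
Step 9: pour(B -> C) -> (A=0 B=3 C=8)

Answer: 0 3 8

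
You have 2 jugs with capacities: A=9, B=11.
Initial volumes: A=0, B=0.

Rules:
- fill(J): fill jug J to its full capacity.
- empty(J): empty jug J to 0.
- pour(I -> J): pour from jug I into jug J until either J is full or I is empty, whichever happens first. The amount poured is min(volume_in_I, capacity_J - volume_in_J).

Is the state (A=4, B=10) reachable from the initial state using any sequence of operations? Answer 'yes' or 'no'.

BFS explored all 40 reachable states.
Reachable set includes: (0,0), (0,1), (0,2), (0,3), (0,4), (0,5), (0,6), (0,7), (0,8), (0,9), (0,10), (0,11) ...
Target (A=4, B=10) not in reachable set → no.

Answer: no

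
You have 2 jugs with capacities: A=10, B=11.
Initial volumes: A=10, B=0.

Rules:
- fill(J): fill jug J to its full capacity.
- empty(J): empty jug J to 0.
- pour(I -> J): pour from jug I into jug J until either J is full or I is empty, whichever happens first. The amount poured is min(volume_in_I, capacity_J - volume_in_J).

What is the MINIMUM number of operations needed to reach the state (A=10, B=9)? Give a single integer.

BFS from (A=10, B=0). One shortest path:
  1. pour(A -> B) -> (A=0 B=10)
  2. fill(A) -> (A=10 B=10)
  3. pour(A -> B) -> (A=9 B=11)
  4. empty(B) -> (A=9 B=0)
  5. pour(A -> B) -> (A=0 B=9)
  6. fill(A) -> (A=10 B=9)
Reached target in 6 moves.

Answer: 6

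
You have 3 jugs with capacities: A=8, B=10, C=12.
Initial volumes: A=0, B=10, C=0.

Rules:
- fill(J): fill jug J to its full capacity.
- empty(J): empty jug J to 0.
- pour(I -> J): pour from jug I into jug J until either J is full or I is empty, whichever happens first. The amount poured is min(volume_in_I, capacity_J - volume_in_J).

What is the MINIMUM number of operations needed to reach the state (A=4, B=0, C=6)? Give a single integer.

Answer: 7

Derivation:
BFS from (A=0, B=10, C=0). One shortest path:
  1. fill(A) -> (A=8 B=10 C=0)
  2. pour(A -> C) -> (A=0 B=10 C=8)
  3. pour(B -> C) -> (A=0 B=6 C=12)
  4. pour(C -> A) -> (A=8 B=6 C=4)
  5. empty(A) -> (A=0 B=6 C=4)
  6. pour(C -> A) -> (A=4 B=6 C=0)
  7. pour(B -> C) -> (A=4 B=0 C=6)
Reached target in 7 moves.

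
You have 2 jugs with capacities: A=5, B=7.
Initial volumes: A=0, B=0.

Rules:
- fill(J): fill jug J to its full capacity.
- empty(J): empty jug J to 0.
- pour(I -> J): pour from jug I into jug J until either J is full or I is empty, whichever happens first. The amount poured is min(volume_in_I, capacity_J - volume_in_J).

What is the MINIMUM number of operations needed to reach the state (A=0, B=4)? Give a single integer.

Answer: 7

Derivation:
BFS from (A=0, B=0). One shortest path:
  1. fill(B) -> (A=0 B=7)
  2. pour(B -> A) -> (A=5 B=2)
  3. empty(A) -> (A=0 B=2)
  4. pour(B -> A) -> (A=2 B=0)
  5. fill(B) -> (A=2 B=7)
  6. pour(B -> A) -> (A=5 B=4)
  7. empty(A) -> (A=0 B=4)
Reached target in 7 moves.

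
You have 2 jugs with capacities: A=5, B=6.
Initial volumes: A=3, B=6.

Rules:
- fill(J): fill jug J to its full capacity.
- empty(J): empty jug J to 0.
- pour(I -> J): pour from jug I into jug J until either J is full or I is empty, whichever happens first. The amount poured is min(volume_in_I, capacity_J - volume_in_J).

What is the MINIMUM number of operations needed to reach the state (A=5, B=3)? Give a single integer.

BFS from (A=3, B=6). One shortest path:
  1. empty(B) -> (A=3 B=0)
  2. pour(A -> B) -> (A=0 B=3)
  3. fill(A) -> (A=5 B=3)
Reached target in 3 moves.

Answer: 3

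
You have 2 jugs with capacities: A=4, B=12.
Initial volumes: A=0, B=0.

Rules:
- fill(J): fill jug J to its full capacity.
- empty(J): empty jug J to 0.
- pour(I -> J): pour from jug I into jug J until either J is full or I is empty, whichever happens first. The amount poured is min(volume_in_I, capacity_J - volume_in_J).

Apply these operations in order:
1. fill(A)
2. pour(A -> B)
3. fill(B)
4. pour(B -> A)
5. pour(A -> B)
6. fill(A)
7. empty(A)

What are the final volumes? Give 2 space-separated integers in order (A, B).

Answer: 0 12

Derivation:
Step 1: fill(A) -> (A=4 B=0)
Step 2: pour(A -> B) -> (A=0 B=4)
Step 3: fill(B) -> (A=0 B=12)
Step 4: pour(B -> A) -> (A=4 B=8)
Step 5: pour(A -> B) -> (A=0 B=12)
Step 6: fill(A) -> (A=4 B=12)
Step 7: empty(A) -> (A=0 B=12)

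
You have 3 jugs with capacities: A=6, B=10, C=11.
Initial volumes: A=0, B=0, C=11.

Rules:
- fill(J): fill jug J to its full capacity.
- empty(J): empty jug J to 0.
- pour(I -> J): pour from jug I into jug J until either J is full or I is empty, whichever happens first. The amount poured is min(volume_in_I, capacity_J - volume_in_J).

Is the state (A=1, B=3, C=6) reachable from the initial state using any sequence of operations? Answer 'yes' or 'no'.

Answer: no

Derivation:
BFS explored all 474 reachable states.
Reachable set includes: (0,0,0), (0,0,1), (0,0,2), (0,0,3), (0,0,4), (0,0,5), (0,0,6), (0,0,7), (0,0,8), (0,0,9), (0,0,10), (0,0,11) ...
Target (A=1, B=3, C=6) not in reachable set → no.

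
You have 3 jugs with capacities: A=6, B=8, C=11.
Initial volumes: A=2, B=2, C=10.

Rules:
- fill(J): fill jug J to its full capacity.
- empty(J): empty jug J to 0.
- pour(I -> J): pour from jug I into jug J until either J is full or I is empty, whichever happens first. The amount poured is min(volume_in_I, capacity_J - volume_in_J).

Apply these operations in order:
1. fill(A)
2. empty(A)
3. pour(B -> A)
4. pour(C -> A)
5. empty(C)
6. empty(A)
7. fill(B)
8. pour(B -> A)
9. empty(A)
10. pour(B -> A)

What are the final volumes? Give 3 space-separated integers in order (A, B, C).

Step 1: fill(A) -> (A=6 B=2 C=10)
Step 2: empty(A) -> (A=0 B=2 C=10)
Step 3: pour(B -> A) -> (A=2 B=0 C=10)
Step 4: pour(C -> A) -> (A=6 B=0 C=6)
Step 5: empty(C) -> (A=6 B=0 C=0)
Step 6: empty(A) -> (A=0 B=0 C=0)
Step 7: fill(B) -> (A=0 B=8 C=0)
Step 8: pour(B -> A) -> (A=6 B=2 C=0)
Step 9: empty(A) -> (A=0 B=2 C=0)
Step 10: pour(B -> A) -> (A=2 B=0 C=0)

Answer: 2 0 0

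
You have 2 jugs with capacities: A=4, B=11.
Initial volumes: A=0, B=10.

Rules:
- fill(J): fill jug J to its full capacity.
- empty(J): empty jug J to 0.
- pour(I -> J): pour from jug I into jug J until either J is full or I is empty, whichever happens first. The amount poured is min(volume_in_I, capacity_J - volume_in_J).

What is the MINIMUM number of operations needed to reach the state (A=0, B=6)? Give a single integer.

BFS from (A=0, B=10). One shortest path:
  1. pour(B -> A) -> (A=4 B=6)
  2. empty(A) -> (A=0 B=6)
Reached target in 2 moves.

Answer: 2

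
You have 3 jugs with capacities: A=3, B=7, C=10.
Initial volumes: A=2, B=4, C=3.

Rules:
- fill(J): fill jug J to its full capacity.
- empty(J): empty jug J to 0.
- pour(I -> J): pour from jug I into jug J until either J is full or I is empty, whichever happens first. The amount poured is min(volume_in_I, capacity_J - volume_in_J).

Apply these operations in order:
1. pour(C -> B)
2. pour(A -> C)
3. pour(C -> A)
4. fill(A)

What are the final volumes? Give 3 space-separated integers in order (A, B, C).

Step 1: pour(C -> B) -> (A=2 B=7 C=0)
Step 2: pour(A -> C) -> (A=0 B=7 C=2)
Step 3: pour(C -> A) -> (A=2 B=7 C=0)
Step 4: fill(A) -> (A=3 B=7 C=0)

Answer: 3 7 0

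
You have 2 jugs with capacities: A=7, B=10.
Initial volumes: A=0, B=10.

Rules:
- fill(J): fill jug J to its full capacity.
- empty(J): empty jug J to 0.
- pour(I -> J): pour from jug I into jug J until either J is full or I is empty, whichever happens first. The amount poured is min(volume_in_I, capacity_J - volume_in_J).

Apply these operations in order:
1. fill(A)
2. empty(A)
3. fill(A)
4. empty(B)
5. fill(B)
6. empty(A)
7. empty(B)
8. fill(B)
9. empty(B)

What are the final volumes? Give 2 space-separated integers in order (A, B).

Step 1: fill(A) -> (A=7 B=10)
Step 2: empty(A) -> (A=0 B=10)
Step 3: fill(A) -> (A=7 B=10)
Step 4: empty(B) -> (A=7 B=0)
Step 5: fill(B) -> (A=7 B=10)
Step 6: empty(A) -> (A=0 B=10)
Step 7: empty(B) -> (A=0 B=0)
Step 8: fill(B) -> (A=0 B=10)
Step 9: empty(B) -> (A=0 B=0)

Answer: 0 0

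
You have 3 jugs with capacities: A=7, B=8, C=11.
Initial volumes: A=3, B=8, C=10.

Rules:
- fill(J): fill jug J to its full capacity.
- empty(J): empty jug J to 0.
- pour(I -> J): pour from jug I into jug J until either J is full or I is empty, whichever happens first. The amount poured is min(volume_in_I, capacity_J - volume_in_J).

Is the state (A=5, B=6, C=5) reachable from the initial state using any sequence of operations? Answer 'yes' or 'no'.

BFS explored all 444 reachable states.
Reachable set includes: (0,0,0), (0,0,1), (0,0,2), (0,0,3), (0,0,4), (0,0,5), (0,0,6), (0,0,7), (0,0,8), (0,0,9), (0,0,10), (0,0,11) ...
Target (A=5, B=6, C=5) not in reachable set → no.

Answer: no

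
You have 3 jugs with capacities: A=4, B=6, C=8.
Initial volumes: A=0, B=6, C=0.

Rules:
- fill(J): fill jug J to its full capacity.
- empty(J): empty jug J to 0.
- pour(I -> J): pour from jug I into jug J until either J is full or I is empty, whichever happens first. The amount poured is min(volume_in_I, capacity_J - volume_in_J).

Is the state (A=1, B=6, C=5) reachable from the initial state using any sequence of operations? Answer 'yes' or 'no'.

BFS explored all 54 reachable states.
Reachable set includes: (0,0,0), (0,0,2), (0,0,4), (0,0,6), (0,0,8), (0,2,0), (0,2,2), (0,2,4), (0,2,6), (0,2,8), (0,4,0), (0,4,2) ...
Target (A=1, B=6, C=5) not in reachable set → no.

Answer: no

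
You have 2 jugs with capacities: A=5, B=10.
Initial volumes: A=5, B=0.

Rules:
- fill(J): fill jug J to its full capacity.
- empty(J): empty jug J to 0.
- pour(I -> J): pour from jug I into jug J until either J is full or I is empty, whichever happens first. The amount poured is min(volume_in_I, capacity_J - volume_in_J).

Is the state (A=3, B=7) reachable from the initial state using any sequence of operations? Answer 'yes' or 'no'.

Answer: no

Derivation:
BFS explored all 6 reachable states.
Reachable set includes: (0,0), (0,5), (0,10), (5,0), (5,5), (5,10)
Target (A=3, B=7) not in reachable set → no.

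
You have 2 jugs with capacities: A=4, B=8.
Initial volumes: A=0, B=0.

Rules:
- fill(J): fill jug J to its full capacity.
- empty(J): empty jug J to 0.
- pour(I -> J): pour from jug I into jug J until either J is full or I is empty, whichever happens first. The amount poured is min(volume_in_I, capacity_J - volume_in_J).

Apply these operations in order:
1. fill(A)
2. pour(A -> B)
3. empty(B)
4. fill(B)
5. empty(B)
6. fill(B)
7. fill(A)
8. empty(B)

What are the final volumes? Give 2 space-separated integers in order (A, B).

Answer: 4 0

Derivation:
Step 1: fill(A) -> (A=4 B=0)
Step 2: pour(A -> B) -> (A=0 B=4)
Step 3: empty(B) -> (A=0 B=0)
Step 4: fill(B) -> (A=0 B=8)
Step 5: empty(B) -> (A=0 B=0)
Step 6: fill(B) -> (A=0 B=8)
Step 7: fill(A) -> (A=4 B=8)
Step 8: empty(B) -> (A=4 B=0)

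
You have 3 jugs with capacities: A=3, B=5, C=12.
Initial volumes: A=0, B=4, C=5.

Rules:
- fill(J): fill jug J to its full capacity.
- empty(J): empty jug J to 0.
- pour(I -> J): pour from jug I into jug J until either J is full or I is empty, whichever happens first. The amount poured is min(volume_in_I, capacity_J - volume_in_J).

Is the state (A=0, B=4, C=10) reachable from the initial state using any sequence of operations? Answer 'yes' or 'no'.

BFS from (A=0, B=4, C=5):
  1. fill(A) -> (A=3 B=4 C=5)
  2. pour(A -> B) -> (A=2 B=5 C=5)
  3. pour(B -> C) -> (A=2 B=0 C=10)
  4. fill(B) -> (A=2 B=5 C=10)
  5. pour(B -> A) -> (A=3 B=4 C=10)
  6. empty(A) -> (A=0 B=4 C=10)
Target reached → yes.

Answer: yes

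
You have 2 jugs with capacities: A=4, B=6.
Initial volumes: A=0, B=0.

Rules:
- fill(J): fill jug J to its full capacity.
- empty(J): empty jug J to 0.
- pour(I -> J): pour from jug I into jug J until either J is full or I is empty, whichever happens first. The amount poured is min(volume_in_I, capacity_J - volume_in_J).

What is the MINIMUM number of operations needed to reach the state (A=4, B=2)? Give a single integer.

BFS from (A=0, B=0). One shortest path:
  1. fill(B) -> (A=0 B=6)
  2. pour(B -> A) -> (A=4 B=2)
Reached target in 2 moves.

Answer: 2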